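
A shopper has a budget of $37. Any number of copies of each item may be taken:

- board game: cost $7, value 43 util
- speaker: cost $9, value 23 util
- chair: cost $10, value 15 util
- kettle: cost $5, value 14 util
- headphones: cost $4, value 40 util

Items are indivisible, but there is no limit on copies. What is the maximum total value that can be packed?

360 util

Best value-per-unit is headphones at 40/4, and filling with it alone uses cost 9×4=36. No mix of the others beats 9×40 = 360.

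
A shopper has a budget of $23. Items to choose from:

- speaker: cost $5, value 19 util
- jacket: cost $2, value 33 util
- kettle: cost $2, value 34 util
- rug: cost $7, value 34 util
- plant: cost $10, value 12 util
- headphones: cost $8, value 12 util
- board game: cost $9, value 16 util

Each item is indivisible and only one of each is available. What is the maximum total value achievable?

120 util

Check high-value combinations within $23:
- speaker+jacket+kettle+rug: cost 5+2+2+7=16, value 19+33+34+34=120
- jacket+kettle+rug+board game: cost 2+2+7+9=20, value 33+34+34+16=117
- jacket+kettle+rug+headphones: cost 2+2+7+8=19, value 33+34+34+12=113
- jacket+kettle+rug+plant: cost 2+2+7+10=21, value 33+34+34+12=113
- speaker+kettle+rug+board game: cost 5+2+7+9=23, value 19+34+34+16=103
Best: 120 util.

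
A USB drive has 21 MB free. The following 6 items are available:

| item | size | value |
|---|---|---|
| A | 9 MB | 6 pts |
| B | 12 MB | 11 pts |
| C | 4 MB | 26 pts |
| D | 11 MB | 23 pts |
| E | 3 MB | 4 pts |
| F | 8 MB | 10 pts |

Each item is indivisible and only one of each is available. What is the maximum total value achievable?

This is a 0/1 knapsack; check combinations near the capacity.
- C+D+E: size 4+11+3=18, value 26+23+4=53
- C+D: size 4+11=15, value 26+23=49
- A+C+F: size 9+4+8=21, value 6+26+10=42
- B+C+E: size 12+4+3=19, value 11+26+4=41
- C+E+F: size 4+3+8=15, value 26+4+10=40
Best: 53 pts.

53 pts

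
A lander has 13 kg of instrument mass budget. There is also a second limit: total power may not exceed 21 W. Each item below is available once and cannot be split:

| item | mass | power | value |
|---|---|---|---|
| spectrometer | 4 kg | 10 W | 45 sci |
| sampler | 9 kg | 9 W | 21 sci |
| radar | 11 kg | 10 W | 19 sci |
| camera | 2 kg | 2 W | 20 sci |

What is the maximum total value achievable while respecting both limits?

66 sci

Feasible sets respecting both limits:
- spectrometer+sampler: mass 13, power 19, value 66
- spectrometer+camera: mass 6, power 12, value 65
- spectrometer: mass 4, power 10, value 45
- sampler+camera: mass 11, power 11, value 41
Best: 66 sci.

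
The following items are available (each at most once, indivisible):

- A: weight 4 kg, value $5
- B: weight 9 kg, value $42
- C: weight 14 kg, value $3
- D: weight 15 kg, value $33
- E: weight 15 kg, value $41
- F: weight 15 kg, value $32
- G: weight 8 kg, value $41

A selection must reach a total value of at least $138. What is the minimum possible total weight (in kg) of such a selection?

47

Subsets with value ≥ 138, sorted by total weight:
- B+D+E+G: weight 47, value 157
- B+E+F+G: weight 47, value 156
Minimum weight: 47 kg.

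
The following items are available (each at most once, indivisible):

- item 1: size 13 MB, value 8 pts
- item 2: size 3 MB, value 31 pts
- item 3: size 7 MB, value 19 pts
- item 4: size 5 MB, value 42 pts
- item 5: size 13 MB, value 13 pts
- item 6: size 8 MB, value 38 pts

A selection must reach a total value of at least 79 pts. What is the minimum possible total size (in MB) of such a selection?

13

Subsets with value ≥ 79, sorted by total size:
- item 4+item 6: size 13, value 80
- item 2+item 3+item 4: size 15, value 92
Minimum size: 13 MB.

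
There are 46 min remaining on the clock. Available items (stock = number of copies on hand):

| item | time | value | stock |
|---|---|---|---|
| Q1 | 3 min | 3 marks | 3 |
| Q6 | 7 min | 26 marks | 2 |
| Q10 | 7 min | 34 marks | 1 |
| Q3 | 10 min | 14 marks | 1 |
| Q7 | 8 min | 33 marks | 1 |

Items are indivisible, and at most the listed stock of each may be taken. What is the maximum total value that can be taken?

Best selections within time 46 and stock limits:
- 2×Q1 + 2×Q6 + 1×Q10 + 1×Q3 + 1×Q7: time 45, value 139
- 1×Q1 + 2×Q6 + 1×Q10 + 1×Q3 + 1×Q7: time 42, value 136
Best: 139 marks.

139 marks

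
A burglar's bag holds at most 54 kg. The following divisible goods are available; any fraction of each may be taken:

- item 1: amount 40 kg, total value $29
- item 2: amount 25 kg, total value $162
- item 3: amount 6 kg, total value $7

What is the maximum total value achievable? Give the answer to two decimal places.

Take in order of value per unit:
- item 2 (162/25 per unit): all 25 → value 162, running total 162.00
- item 3 (7/6 per unit): all 6 → value 7, running total 169.00
- item 1 (29/40 per unit): 23 of 40 → value 23×29/40 = 16.6750, running total 185.68
Total 185.68.

185.68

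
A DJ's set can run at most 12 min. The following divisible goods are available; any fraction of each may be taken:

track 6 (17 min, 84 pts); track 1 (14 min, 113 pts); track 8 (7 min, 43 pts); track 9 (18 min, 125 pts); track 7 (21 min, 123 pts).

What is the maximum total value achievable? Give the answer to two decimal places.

Take in order of value per unit:
- track 1 (113/14 per unit): 12 of 14 → value 12×113/14 = 96.8571, running total 96.86
Total 96.86.

96.86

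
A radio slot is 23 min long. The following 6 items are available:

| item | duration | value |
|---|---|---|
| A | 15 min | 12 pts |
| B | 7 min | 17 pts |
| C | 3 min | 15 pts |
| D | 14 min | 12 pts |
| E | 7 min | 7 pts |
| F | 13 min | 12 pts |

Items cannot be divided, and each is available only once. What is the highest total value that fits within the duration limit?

Check high-value combinations within 23 min:
- B+C+F: duration 7+3+13=23, value 17+15+12=44
- B+C+E: duration 7+3+7=17, value 17+15+7=39
- C+E+F: duration 3+7+13=23, value 15+7+12=34
- B+C: duration 7+3=10, value 17+15=32
Best: 44 pts.

44 pts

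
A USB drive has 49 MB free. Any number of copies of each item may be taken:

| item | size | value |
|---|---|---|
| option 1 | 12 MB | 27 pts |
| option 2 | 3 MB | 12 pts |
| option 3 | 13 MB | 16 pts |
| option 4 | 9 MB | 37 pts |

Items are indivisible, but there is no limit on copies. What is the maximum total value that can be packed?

197 pts

Best value-per-unit is option 4 at 37/9; filling with it alone gives 5×37 = 185.
Optimal mix: 1×option 2 + 5×option 4 → size 48, value 197.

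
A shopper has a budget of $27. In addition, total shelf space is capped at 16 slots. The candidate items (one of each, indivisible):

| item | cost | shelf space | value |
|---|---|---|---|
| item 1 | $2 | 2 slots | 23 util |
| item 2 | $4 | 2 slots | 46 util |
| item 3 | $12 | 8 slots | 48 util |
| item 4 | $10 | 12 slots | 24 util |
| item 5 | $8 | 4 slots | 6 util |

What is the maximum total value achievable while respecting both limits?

123 util

Feasible sets respecting both limits:
- item 1+item 2+item 3+item 5: cost 26, shelf space 16, value 123
- item 1+item 2+item 3: cost 18, shelf space 12, value 117
- item 2+item 3+item 5: cost 24, shelf space 14, value 100
- item 2+item 3: cost 16, shelf space 10, value 94
Best: 123 util.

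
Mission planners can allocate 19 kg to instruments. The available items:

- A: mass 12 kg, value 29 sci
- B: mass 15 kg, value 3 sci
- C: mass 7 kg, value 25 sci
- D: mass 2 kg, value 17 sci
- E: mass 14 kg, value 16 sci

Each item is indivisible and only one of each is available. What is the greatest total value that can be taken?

54 sci

Check high-value combinations within 19 kg:
- A+C: mass 12+7=19, value 29+25=54
- A+D: mass 12+2=14, value 29+17=46
- C+D: mass 7+2=9, value 25+17=42
Best: 54 sci.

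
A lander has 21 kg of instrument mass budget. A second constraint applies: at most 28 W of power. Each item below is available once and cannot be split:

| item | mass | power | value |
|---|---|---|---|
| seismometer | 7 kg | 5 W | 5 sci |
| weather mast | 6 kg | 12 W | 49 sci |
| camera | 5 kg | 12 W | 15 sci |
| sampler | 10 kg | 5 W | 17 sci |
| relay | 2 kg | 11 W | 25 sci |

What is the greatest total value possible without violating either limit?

Feasible sets respecting both limits:
- weather mast+sampler+relay: mass 18, power 28, value 91
- seismometer+weather mast+relay: mass 15, power 28, value 79
- weather mast+relay: mass 8, power 23, value 74
Best: 91 sci.

91 sci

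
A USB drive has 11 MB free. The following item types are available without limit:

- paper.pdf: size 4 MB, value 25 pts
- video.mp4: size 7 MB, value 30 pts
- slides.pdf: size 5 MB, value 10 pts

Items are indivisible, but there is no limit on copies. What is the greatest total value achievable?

Best value-per-unit is paper.pdf at 25/4; filling with it alone gives 2×25 = 50.
Optimal mix: 1×paper.pdf + 1×video.mp4 → size 11, value 55.

55 pts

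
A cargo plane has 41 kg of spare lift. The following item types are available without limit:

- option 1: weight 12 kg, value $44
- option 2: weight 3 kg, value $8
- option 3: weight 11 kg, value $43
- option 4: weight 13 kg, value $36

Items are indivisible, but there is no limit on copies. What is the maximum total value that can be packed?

$147

Best value-per-unit is option 3 at 43/11; filling with it alone gives 3×43 = 129.
Optimal mix: 2×option 1 + 2×option 2 + 1×option 3 → weight 41, value 147.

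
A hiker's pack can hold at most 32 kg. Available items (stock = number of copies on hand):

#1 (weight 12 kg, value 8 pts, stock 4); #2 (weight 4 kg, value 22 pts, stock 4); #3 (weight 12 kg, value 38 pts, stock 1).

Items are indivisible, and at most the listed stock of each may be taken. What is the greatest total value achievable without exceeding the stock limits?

126 pts

Best selections within weight 32 and stock limits:
- 4×#2 + 1×#3: weight 28, value 126
- 3×#2 + 1×#3: weight 24, value 104
- 1×#1 + 4×#2: weight 28, value 96
Best: 126 pts.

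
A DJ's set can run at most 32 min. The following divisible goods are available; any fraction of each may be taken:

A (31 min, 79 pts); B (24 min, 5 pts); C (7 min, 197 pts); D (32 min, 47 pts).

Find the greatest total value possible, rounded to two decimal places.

260.71

Take in order of value per unit:
- C (197/7 per unit): all 7 → value 197, running total 197.00
- A (79/31 per unit): 25 of 31 → value 25×79/31 = 63.7097, running total 260.71
Total 260.71.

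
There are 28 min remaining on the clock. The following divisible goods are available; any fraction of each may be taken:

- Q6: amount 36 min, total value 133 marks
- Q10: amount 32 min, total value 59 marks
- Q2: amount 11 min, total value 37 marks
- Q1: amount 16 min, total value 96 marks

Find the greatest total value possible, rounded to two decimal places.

Take in order of value per unit:
- Q1 (96/16 per unit): all 16 → value 96, running total 96.00
- Q6 (133/36 per unit): 12 of 36 → value 12×133/36 = 44.3333, running total 140.33
Total 140.33.

140.33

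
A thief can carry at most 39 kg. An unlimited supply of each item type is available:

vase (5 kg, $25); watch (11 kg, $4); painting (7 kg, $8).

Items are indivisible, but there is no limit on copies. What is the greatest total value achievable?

Best value-per-unit is vase at 25/5, and filling with it alone uses weight 7×5=35. No mix of the others beats 7×25 = 175.

$175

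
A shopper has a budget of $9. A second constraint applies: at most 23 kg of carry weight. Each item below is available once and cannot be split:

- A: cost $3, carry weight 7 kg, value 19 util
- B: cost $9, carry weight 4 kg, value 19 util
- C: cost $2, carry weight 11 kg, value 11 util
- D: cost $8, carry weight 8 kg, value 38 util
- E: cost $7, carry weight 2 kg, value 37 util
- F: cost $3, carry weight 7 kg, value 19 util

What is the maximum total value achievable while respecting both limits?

48 util

Feasible sets respecting both limits:
- C+E: cost 9, carry weight 13, value 48
- D: cost 8, carry weight 8, value 38
- A+F: cost 6, carry weight 14, value 38
- E: cost 7, carry weight 2, value 37
Best: 48 util.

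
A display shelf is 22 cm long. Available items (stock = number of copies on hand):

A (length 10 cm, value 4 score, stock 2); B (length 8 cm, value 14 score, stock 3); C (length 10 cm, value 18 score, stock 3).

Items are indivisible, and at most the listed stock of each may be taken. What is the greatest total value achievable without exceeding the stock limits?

36 score

Top feasible selections:
- 2×C: length 20, value 36
- 1×B + 1×C: length 18, value 32
- 2×B: length 16, value 28
- 1×A + 1×C: length 20, value 22
Best: 36 score.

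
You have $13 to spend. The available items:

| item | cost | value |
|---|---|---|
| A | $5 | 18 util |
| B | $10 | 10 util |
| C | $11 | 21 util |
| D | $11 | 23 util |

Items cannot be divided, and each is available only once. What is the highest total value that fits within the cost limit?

23 util

Check high-value combinations within $13:
- D: cost 11, value 23
- C: cost 11, value 21
- A: cost 5, value 18
- B: cost 10, value 10
Best: 23 util.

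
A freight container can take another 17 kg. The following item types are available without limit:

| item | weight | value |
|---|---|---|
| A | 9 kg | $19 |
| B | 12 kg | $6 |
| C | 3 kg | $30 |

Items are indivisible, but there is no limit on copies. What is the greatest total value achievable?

Best value-per-unit is C at 30/3, and filling with it alone uses weight 5×3=15. No mix of the others beats 5×30 = 150.

$150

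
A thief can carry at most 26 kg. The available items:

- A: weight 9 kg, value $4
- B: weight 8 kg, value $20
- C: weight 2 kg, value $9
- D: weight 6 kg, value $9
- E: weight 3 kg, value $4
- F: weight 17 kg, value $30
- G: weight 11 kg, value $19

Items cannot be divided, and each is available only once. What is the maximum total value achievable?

$52

Check high-value combinations within 26 kg:
- B+C+E+G: weight 8+2+3+11=24, value 20+9+4+19=52
- B+F: weight 8+17=25, value 20+30=50
- B+C+G: weight 8+2+11=21, value 20+9+19=48
Best: $52.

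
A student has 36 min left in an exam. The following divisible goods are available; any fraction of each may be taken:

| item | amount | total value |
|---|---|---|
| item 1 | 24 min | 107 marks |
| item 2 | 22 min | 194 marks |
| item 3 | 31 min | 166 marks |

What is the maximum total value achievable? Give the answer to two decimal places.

268.97

Take in order of value per unit:
- item 2 (194/22 per unit): all 22 → value 194, running total 194.00
- item 3 (166/31 per unit): 14 of 31 → value 14×166/31 = 74.9677, running total 268.97
Total 268.97.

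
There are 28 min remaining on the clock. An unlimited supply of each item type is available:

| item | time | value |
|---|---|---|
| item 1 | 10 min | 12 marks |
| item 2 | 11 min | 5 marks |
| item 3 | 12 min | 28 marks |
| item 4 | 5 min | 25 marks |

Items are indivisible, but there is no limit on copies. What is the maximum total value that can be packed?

Best value-per-unit is item 4 at 25/5, and filling with it alone uses time 5×5=25. No mix of the others beats 5×25 = 125.

125 marks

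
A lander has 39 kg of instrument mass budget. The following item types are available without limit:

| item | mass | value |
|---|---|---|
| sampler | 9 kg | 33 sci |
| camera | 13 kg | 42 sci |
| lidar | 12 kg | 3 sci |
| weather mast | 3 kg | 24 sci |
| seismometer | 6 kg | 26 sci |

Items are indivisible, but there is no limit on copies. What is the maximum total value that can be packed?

Best value-per-unit is weather mast at 24/3, and filling with it alone uses mass 13×3=39. No mix of the others beats 13×24 = 312.

312 sci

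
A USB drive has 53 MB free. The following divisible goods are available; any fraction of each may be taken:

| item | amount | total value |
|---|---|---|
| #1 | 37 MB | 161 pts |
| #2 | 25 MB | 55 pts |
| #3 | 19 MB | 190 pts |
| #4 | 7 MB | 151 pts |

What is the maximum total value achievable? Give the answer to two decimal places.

458.49

Take in order of value per unit:
- #4 (151/7 per unit): all 7 → value 151, running total 151.00
- #3 (190/19 per unit): all 19 → value 190, running total 341.00
- #1 (161/37 per unit): 27 of 37 → value 27×161/37 = 117.4865, running total 458.49
Total 458.49.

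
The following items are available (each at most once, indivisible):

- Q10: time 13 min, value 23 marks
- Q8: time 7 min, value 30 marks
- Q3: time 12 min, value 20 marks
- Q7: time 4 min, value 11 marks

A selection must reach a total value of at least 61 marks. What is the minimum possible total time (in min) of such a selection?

Subsets with value ≥ 61, sorted by total time:
- Q8+Q3+Q7: time 23, value 61
- Q10+Q8+Q7: time 24, value 64
- Q10+Q8+Q3: time 32, value 73
- Q10+Q8+Q3+Q7: time 36, value 84
Minimum time: 23 min.

23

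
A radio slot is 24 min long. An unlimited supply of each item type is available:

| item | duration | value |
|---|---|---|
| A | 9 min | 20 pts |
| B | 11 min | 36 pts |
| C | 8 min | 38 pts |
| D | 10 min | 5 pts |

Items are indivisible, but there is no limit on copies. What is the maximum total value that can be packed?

114 pts

Best value-per-unit is C at 38/8, and filling with it alone uses duration 3×8=24. No mix of the others beats 3×38 = 114.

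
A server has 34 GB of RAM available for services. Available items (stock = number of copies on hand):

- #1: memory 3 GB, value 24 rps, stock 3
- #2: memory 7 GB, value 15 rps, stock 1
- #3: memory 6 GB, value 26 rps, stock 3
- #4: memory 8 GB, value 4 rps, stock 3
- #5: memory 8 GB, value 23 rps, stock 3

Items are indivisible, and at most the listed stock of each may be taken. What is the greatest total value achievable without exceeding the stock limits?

165 rps

Best selections within memory 34 and stock limits:
- 3×#1 + 1×#2 + 3×#3: memory 34, value 165
- 3×#1 + 3×#3: memory 27, value 150
Best: 165 rps.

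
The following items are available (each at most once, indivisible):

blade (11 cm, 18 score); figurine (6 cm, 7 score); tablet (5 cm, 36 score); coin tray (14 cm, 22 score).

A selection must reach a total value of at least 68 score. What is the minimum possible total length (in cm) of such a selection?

Subsets with value ≥ 68, sorted by total length:
- blade+tablet+coin tray: length 30, value 76
- blade+figurine+tablet+coin tray: length 36, value 83
Minimum length: 30 cm.

30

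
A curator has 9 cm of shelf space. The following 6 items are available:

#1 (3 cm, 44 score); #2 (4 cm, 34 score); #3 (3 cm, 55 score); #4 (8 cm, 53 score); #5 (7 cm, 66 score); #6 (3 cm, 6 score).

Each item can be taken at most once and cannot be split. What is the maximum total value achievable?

105 score

Check high-value combinations within 9 cm:
- #1+#3+#6: length 3+3+3=9, value 44+55+6=105
- #1+#3: length 3+3=6, value 44+55=99
- #2+#3: length 4+3=7, value 34+55=89
Best: 105 score.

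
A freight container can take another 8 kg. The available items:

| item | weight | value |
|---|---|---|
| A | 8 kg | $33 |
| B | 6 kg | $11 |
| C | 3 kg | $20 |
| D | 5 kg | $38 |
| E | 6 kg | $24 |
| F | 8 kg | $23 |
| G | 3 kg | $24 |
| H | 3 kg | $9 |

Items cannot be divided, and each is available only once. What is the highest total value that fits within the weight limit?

$62

Check high-value combinations within 8 kg:
- D+G: weight 5+3=8, value 38+24=62
- C+D: weight 3+5=8, value 20+38=58
- D+H: weight 5+3=8, value 38+9=47
Best: $62.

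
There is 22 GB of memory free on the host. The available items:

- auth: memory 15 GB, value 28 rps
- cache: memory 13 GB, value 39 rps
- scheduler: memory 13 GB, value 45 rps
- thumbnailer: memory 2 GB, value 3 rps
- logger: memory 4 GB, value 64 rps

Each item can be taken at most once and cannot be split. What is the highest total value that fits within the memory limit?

Check high-value combinations within 22 GB:
- scheduler+thumbnailer+logger: memory 13+2+4=19, value 45+3+64=112
- scheduler+logger: memory 13+4=17, value 45+64=109
- cache+thumbnailer+logger: memory 13+2+4=19, value 39+3+64=106
- cache+logger: memory 13+4=17, value 39+64=103
- auth+thumbnailer+logger: memory 15+2+4=21, value 28+3+64=95
Best: 112 rps.

112 rps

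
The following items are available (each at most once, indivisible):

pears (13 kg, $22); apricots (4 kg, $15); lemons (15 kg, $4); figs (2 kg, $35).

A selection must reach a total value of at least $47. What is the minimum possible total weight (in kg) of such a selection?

Subsets with value ≥ 47, sorted by total weight:
- apricots+figs: weight 6, value 50
- pears+figs: weight 15, value 57
Minimum weight: 6 kg.

6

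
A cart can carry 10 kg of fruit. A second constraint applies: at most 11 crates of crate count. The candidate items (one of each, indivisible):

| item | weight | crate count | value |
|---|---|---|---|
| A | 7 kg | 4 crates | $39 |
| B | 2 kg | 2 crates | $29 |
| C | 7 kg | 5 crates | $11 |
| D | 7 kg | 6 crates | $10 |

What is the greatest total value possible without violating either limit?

$68

Feasible sets respecting both limits:
- A+B: weight 9, crate count 6, value 68
- B+C: weight 9, crate count 7, value 40
- A: weight 7, crate count 4, value 39
Best: $68.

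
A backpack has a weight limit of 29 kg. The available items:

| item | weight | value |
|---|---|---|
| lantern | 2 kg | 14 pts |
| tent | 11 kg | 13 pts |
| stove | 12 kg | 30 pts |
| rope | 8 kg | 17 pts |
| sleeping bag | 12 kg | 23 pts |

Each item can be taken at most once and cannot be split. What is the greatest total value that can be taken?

67 pts

Check high-value combinations within 29 kg:
- lantern+stove+sleeping bag: weight 2+12+12=26, value 14+30+23=67
- lantern+stove+rope: weight 2+12+8=22, value 14+30+17=61
- lantern+tent+stove: weight 2+11+12=25, value 14+13+30=57
- lantern+rope+sleeping bag: weight 2+8+12=22, value 14+17+23=54
Best: 67 pts.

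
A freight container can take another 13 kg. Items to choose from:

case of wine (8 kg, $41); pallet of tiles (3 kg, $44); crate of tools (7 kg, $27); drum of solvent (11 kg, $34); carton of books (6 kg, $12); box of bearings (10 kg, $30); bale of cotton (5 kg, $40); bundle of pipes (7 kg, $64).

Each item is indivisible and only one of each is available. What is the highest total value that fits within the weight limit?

Check high-value combinations within 13 kg:
- pallet of tiles+bundle of pipes: weight 3+7=10, value 44+64=108
- bale of cotton+bundle of pipes: weight 5+7=12, value 40+64=104
- case of wine+pallet of tiles: weight 8+3=11, value 41+44=85
- pallet of tiles+bale of cotton: weight 3+5=8, value 44+40=84
Best: $108.

$108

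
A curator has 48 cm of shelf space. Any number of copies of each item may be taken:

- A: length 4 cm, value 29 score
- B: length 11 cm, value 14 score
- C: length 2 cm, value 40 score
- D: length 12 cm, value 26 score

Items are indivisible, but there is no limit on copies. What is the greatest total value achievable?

Best value-per-unit is C at 40/2, and filling with it alone uses length 24×2=48. No mix of the others beats 24×40 = 960.

960 score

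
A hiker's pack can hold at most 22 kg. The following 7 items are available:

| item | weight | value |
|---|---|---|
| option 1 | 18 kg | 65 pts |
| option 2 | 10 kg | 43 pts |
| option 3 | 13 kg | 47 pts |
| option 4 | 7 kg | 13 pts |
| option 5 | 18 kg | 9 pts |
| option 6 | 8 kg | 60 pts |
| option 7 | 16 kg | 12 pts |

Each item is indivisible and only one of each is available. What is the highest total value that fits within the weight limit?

107 pts

Check high-value combinations within 22 kg:
- option 3+option 6: weight 13+8=21, value 47+60=107
- option 2+option 6: weight 10+8=18, value 43+60=103
- option 4+option 6: weight 7+8=15, value 13+60=73
- option 1: weight 18, value 65
Best: 107 pts.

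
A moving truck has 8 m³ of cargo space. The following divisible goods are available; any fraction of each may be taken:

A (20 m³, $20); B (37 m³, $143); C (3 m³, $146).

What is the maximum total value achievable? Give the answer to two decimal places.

Take in order of value per unit:
- C (146/3 per unit): all 3 → value 146, running total 146.00
- B (143/37 per unit): 5 of 37 → value 5×143/37 = 19.3243, running total 165.32
Total 165.32.

165.32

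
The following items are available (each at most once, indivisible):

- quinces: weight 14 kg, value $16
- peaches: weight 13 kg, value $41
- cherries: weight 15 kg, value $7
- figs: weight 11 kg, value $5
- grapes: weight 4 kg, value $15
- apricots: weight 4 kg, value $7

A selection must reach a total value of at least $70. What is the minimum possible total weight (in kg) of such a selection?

31

Subsets with value ≥ 70, sorted by total weight:
- quinces+peaches+grapes: weight 31, value 72
- quinces+peaches+grapes+apricots: weight 35, value 79
Minimum weight: 31 kg.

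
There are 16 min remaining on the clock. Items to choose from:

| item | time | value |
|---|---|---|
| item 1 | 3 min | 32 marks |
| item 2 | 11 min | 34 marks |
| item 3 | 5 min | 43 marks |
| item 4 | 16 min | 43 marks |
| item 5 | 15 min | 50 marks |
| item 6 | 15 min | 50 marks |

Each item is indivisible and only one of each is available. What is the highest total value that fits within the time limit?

Check high-value combinations within 16 min:
- item 2+item 3: time 11+5=16, value 34+43=77
- item 1+item 3: time 3+5=8, value 32+43=75
- item 1+item 2: time 3+11=14, value 32+34=66
- item 5: time 15, value 50
Best: 77 marks.

77 marks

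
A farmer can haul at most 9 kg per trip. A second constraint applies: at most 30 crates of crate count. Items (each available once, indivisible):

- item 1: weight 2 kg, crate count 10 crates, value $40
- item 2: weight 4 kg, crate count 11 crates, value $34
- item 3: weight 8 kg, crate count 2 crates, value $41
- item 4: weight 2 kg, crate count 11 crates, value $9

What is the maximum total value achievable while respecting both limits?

Feasible sets respecting both limits:
- item 1+item 2: weight 6, crate count 21, value 74
- item 1+item 4: weight 4, crate count 21, value 49
- item 2+item 4: weight 6, crate count 22, value 43
- item 3: weight 8, crate count 2, value 41
Best: $74.

$74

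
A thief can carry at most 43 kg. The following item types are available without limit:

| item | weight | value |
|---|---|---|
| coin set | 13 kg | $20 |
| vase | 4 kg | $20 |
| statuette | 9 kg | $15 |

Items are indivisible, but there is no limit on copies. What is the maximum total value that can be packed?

Best value-per-unit is vase at 20/4, and filling with it alone uses weight 10×4=40. No mix of the others beats 10×20 = 200.

$200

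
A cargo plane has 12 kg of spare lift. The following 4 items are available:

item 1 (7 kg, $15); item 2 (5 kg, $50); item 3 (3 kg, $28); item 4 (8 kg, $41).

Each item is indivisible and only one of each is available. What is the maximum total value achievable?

$78

Check high-value combinations within 12 kg:
- item 2+item 3: weight 5+3=8, value 50+28=78
- item 3+item 4: weight 3+8=11, value 28+41=69
- item 1+item 2: weight 7+5=12, value 15+50=65
- item 2: weight 5, value 50
- item 1+item 3: weight 7+3=10, value 15+28=43
Best: $78.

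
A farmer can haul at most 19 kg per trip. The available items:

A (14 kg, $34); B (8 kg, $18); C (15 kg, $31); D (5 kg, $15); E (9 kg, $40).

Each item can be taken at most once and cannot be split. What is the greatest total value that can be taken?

Check high-value combinations within 19 kg:
- B+E: weight 8+9=17, value 18+40=58
- D+E: weight 5+9=14, value 15+40=55
- A+D: weight 14+5=19, value 34+15=49
- E: weight 9, value 40
- A: weight 14, value 34
Best: $58.

$58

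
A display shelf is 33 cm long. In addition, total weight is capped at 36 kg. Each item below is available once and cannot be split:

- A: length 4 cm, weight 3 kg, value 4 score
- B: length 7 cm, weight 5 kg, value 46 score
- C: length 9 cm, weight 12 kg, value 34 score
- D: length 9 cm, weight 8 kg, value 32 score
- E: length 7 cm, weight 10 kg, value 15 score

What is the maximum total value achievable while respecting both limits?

Feasible sets respecting both limits:
- B+C+D+E: length 32, weight 35, value 127
- A+B+C+D: length 29, weight 28, value 116
- B+C+D: length 25, weight 25, value 112
Best: 127 score.

127 score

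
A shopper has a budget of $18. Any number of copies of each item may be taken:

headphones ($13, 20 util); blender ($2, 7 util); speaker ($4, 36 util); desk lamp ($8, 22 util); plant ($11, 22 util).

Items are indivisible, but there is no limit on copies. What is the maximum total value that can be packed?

Best value-per-unit is speaker at 36/4; filling with it alone gives 4×36 = 144.
Optimal mix: 1×blender + 4×speaker → cost 18, value 151.

151 util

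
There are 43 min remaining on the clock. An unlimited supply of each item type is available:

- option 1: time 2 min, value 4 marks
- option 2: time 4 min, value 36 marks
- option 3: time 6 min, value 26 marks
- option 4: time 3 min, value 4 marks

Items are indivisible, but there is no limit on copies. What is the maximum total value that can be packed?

364 marks

Best value-per-unit is option 2 at 36/4; filling with it alone gives 10×36 = 360.
Optimal mix: 1×option 1 + 10×option 2 → time 42, value 364.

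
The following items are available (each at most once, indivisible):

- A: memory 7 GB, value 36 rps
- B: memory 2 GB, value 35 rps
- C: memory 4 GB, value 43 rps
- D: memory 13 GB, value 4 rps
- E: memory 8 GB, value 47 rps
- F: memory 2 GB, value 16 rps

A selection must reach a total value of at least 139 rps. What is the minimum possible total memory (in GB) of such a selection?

Subsets with value ≥ 139, sorted by total memory:
- B+C+E+F: memory 16, value 141
- A+B+C+E: memory 21, value 161
Minimum memory: 16 GB.

16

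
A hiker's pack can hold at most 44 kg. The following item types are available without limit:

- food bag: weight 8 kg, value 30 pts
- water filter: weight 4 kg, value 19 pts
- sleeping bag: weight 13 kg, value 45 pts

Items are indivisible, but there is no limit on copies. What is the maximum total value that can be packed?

209 pts

Best value-per-unit is water filter at 19/4, and filling with it alone uses weight 11×4=44. No mix of the others beats 11×19 = 209.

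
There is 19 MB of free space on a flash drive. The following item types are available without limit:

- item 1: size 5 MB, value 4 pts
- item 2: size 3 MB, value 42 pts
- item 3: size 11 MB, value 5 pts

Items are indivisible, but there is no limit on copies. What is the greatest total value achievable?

252 pts

Best value-per-unit is item 2 at 42/3, and filling with it alone uses size 6×3=18. No mix of the others beats 6×42 = 252.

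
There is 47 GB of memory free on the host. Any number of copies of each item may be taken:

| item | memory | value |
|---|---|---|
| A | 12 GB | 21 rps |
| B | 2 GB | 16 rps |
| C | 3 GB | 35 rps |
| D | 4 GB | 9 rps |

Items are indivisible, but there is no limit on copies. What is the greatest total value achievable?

Best value-per-unit is C at 35/3; filling with it alone gives 15×35 = 525.
Optimal mix: 1×B + 15×C → memory 47, value 541.

541 rps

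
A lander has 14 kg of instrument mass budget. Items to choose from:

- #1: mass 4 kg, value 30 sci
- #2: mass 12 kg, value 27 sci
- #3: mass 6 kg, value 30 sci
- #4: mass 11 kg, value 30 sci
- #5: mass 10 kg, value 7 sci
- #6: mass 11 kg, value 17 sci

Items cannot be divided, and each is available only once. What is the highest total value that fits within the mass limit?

Check high-value combinations within 14 kg:
- #1+#3: mass 4+6=10, value 30+30=60
- #1+#5: mass 4+10=14, value 30+7=37
- #1: mass 4, value 30
Best: 60 sci.

60 sci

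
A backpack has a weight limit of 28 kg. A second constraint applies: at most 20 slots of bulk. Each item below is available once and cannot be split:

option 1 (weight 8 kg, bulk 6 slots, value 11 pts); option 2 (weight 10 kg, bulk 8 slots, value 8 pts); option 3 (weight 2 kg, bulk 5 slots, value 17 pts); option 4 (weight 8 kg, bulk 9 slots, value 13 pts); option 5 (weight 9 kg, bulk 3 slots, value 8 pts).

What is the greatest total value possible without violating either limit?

Feasible sets respecting both limits:
- option 1+option 3+option 4: weight 18, bulk 20, value 41
- option 3+option 4+option 5: weight 19, bulk 17, value 38
- option 1+option 2+option 3: weight 20, bulk 19, value 36
- option 1+option 3+option 5: weight 19, bulk 14, value 36
Best: 41 pts.

41 pts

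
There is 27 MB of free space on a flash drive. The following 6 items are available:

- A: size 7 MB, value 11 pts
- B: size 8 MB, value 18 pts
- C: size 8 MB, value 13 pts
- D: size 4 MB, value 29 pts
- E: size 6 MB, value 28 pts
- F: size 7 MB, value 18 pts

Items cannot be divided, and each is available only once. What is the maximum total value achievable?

93 pts

Check high-value combinations within 27 MB:
- B+D+E+F: size 8+4+6+7=25, value 18+29+28+18=93
- C+D+E+F: size 8+4+6+7=25, value 13+29+28+18=88
- B+C+D+E: size 8+8+4+6=26, value 18+13+29+28=88
- A+D+E+F: size 7+4+6+7=24, value 11+29+28+18=86
Best: 93 pts.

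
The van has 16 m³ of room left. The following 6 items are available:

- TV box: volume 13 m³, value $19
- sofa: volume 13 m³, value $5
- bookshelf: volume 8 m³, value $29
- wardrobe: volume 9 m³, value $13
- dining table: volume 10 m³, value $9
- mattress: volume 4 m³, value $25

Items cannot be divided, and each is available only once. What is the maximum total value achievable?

$54

Check high-value combinations within 16 m³:
- bookshelf+mattress: volume 8+4=12, value 29+25=54
- wardrobe+mattress: volume 9+4=13, value 13+25=38
- dining table+mattress: volume 10+4=14, value 9+25=34
- bookshelf: volume 8, value 29
Best: $54.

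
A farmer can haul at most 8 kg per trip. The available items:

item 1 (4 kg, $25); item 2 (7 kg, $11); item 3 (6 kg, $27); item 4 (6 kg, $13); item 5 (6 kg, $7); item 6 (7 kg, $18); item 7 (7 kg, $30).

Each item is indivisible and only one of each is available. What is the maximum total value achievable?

$30

Check high-value combinations within 8 kg:
- item 7: weight 7, value 30
- item 3: weight 6, value 27
- item 1: weight 4, value 25
- item 6: weight 7, value 18
- item 4: weight 6, value 13
Best: $30.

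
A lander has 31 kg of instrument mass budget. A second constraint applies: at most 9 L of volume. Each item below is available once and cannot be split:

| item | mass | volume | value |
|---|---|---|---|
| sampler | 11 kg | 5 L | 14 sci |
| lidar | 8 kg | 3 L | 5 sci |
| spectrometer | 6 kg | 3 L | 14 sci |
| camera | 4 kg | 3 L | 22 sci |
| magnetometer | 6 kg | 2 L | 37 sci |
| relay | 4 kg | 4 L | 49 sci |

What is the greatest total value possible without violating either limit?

108 sci

Feasible sets respecting both limits:
- camera+magnetometer+relay: mass 14, volume 9, value 108
- spectrometer+magnetometer+relay: mass 16, volume 9, value 100
- lidar+magnetometer+relay: mass 18, volume 9, value 91
- magnetometer+relay: mass 10, volume 6, value 86
Best: 108 sci.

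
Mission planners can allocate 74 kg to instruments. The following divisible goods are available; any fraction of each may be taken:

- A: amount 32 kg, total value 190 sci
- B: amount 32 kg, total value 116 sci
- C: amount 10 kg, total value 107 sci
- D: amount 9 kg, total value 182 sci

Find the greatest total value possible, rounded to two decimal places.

562.38

Take in order of value per unit:
- D (182/9 per unit): all 9 → value 182, running total 182.00
- C (107/10 per unit): all 10 → value 107, running total 289.00
- A (190/32 per unit): all 32 → value 190, running total 479.00
- B (116/32 per unit): 23 of 32 → value 23×116/32 = 83.3750, running total 562.38
Total 562.38.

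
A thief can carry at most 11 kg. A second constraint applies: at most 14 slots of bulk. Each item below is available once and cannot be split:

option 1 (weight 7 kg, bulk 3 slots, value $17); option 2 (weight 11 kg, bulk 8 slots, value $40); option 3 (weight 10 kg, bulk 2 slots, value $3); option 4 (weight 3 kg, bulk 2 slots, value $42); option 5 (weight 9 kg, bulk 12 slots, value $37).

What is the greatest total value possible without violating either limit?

Feasible sets respecting both limits:
- option 1+option 4: weight 10, bulk 5, value 59
- option 4: weight 3, bulk 2, value 42
- option 2: weight 11, bulk 8, value 40
- option 5: weight 9, bulk 12, value 37
Best: $59.

$59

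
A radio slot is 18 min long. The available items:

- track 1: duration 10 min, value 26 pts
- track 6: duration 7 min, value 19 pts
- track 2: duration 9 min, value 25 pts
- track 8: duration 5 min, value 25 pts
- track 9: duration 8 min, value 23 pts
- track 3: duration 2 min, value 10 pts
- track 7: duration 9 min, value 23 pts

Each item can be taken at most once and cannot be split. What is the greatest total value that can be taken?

61 pts

This is a 0/1 knapsack; check combinations near the capacity.
- track 1+track 8+track 3: duration 10+5+2=17, value 26+25+10=61
- track 2+track 8+track 3: duration 9+5+2=16, value 25+25+10=60
- track 8+track 9+track 3: duration 5+8+2=15, value 25+23+10=58
- track 8+track 3+track 7: duration 5+2+9=16, value 25+10+23=58
- track 6+track 8+track 3: duration 7+5+2=14, value 19+25+10=54
Best: 61 pts.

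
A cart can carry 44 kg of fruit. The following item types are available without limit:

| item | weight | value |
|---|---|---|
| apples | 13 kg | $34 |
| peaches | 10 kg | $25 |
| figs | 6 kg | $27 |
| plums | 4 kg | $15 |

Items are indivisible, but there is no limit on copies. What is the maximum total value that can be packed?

$192

Best value-per-unit is figs at 27/6; filling with it alone gives 7×27 = 189.
Optimal mix: 6×figs + 2×plums → weight 44, value 192.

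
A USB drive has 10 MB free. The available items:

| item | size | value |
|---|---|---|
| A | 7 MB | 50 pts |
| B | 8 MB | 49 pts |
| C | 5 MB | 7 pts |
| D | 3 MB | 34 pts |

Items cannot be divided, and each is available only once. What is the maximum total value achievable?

This is a 0/1 knapsack; check combinations near the capacity.
- A+D: size 7+3=10, value 50+34=84
- A: size 7, value 50
- B: size 8, value 49
Best: 84 pts.

84 pts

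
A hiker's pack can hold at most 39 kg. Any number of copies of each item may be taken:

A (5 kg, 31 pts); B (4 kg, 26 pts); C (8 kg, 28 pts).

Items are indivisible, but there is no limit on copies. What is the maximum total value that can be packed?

249 pts

Best value-per-unit is B at 26/4; filling with it alone gives 9×26 = 234.
Optimal mix: 3×A + 6×B → weight 39, value 249.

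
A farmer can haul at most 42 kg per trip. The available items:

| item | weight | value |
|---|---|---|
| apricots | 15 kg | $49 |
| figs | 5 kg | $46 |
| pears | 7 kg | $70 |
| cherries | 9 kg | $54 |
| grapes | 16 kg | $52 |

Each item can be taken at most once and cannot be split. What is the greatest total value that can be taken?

Check high-value combinations within 42 kg:
- figs+pears+cherries+grapes: weight 5+7+9+16=37, value 46+70+54+52=222
- apricots+figs+pears+cherries: weight 15+5+7+9=36, value 49+46+70+54=219
- pears+cherries+grapes: weight 7+9+16=32, value 70+54+52=176
Best: $222.

$222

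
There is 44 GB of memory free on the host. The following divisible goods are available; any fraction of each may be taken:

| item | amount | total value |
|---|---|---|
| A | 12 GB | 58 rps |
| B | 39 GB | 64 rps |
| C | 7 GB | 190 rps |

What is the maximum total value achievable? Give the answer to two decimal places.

289.03

Take in order of value per unit:
- C (190/7 per unit): all 7 → value 190, running total 190.00
- A (58/12 per unit): all 12 → value 58, running total 248.00
- B (64/39 per unit): 25 of 39 → value 25×64/39 = 41.0256, running total 289.03
Total 289.03.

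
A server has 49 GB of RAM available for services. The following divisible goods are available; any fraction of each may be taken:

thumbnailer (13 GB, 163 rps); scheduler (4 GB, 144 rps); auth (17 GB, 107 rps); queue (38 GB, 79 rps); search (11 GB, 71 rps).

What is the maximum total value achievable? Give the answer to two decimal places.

Take in order of value per unit:
- scheduler (144/4 per unit): all 4 → value 144, running total 144.00
- thumbnailer (163/13 per unit): all 13 → value 163, running total 307.00
- search (71/11 per unit): all 11 → value 71, running total 378.00
- auth (107/17 per unit): all 17 → value 107, running total 485.00
- queue (79/38 per unit): 4 of 38 → value 4×79/38 = 8.3158, running total 493.32
Total 493.32.

493.32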